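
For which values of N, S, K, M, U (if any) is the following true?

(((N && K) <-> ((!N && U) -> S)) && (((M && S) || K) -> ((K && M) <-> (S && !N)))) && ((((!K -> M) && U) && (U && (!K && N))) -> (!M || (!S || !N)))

N = True; S = False; K = True; M = False; U = True

  ((N && K) <-> ((!N && U) -> S)) && (((M && S) || K) -> ((K && M) <-> (S && !N))) = True
    (N && K) <-> ((!N && U) -> S) = True
      N && K = True
      (!N && U) -> S = True
        !N && U = False
          !N = False
    ((M && S) || K) -> ((K && M) <-> (S && !N)) = True
      (M && S) || K = True
        M && S = False
      (K && M) <-> (S && !N) = True
        K && M = False
        S && !N = False
          !N = False
  (((!K -> M) && U) && (U && (!K && N))) -> (!M || (!S || !N)) = True
    ((!K -> M) && U) && (U && (!K && N)) = False
      (!K -> M) && U = True
        !K -> M = True
          !K = False
      U && (!K && N) = False
        !K && N = False
          !K = False
    !M || (!S || !N) = True
      !M = True
      !S || !N = True
        !S = True
        !N = False
Both conjuncts True, so the formula holds.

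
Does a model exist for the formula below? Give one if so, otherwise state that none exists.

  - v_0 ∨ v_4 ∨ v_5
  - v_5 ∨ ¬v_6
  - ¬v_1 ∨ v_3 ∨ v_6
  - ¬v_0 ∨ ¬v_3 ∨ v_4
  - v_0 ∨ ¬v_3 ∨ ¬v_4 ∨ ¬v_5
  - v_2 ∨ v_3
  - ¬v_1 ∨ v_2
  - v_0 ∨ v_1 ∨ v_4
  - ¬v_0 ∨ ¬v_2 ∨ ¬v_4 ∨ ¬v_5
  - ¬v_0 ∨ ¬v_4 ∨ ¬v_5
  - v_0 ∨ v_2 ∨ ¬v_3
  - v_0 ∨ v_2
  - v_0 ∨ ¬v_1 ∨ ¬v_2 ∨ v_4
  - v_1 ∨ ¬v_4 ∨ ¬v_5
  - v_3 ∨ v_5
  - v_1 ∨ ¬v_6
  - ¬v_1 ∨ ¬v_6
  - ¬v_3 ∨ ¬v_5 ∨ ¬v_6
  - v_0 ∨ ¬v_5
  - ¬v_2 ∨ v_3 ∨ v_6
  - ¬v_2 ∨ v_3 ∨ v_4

Set v_0 = True.
Set v_1 = False.
  then (v_1 ∨ ¬v_6) forces v_6 = False.
Set v_2 = False.
  then (v_2 ∨ v_3) forces v_3 = True.
  then (¬v_0 ∨ ¬v_3 ∨ v_4) forces v_4 = True.
  then (¬v_0 ∨ ¬v_4 ∨ ¬v_5) forces v_5 = False.
All clauses satisfied.

v_0 = True, v_1 = False, v_2 = False, v_3 = True, v_4 = True, v_5 = False, v_6 = False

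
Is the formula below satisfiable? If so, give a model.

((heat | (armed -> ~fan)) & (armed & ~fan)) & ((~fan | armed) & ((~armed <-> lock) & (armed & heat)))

lock = False; fan = False; armed = True; heat = True

  (heat | (armed -> ~fan)) & (armed & ~fan) = True
    heat | (armed -> ~fan) = True
      armed -> ~fan = True
        ~fan = True
    armed & ~fan = True
      ~fan = True
  (~fan | armed) & ((~armed <-> lock) & (armed & heat)) = True
    ~fan | armed = True
      ~fan = True
    (~armed <-> lock) & (armed & heat) = True
      ~armed <-> lock = True
        ~armed = False
      armed & heat = True
Both conjuncts True, so the formula holds.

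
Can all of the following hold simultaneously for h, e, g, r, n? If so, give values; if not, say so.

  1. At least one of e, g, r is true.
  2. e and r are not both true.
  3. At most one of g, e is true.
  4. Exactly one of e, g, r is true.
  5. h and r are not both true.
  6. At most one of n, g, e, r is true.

h=F; e=F; g=F; r=T; n=F

  (1) {e, g, r}: 1 true — at least one ✓
  (2) e=F, r=T — not both ✓
  (3) {g, e}: 0 true — at most one ✓
  (4) {e, g, r}: 1 true — exactly one ✓
  (5) h=F, r=T — not both ✓
  (6) {n, g, e, r}: 1 true — at most one ✓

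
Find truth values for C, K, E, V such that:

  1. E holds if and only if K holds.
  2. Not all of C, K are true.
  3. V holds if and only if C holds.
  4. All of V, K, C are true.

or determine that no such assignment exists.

Case C = True:
  (2) with C=T forces K = False.
  Constraint (4) is violated (K=F) — contradiction.
Case C = False:
  Constraint (4) is violated (C=F) — contradiction.
Both cases fail — unsatisfiable.

Unsatisfiable — no assignment works.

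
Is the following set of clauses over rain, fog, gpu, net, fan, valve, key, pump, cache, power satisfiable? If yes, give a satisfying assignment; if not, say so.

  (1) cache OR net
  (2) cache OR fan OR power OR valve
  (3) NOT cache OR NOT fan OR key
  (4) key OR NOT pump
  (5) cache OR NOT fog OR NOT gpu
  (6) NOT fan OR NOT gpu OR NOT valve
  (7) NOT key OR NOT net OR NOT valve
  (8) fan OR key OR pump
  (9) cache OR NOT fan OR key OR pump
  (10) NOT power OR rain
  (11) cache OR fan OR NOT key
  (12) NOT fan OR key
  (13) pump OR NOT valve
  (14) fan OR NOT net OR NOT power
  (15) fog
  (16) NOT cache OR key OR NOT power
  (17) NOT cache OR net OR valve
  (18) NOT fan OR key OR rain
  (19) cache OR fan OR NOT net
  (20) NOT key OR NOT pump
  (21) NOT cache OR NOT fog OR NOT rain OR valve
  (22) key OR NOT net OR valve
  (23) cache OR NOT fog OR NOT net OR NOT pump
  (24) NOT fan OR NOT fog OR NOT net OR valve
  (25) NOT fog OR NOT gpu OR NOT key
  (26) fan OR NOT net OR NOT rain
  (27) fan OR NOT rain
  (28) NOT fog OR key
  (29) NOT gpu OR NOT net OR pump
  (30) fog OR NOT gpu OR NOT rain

Unit clause (fog) forces fog = True.
In (NOT fog OR key) only key is left, so key = True.
In (NOT key OR NOT pump) only NOT pump is left, so pump = False.
In (NOT fog OR NOT gpu OR NOT key) only NOT gpu is left, so gpu = False.
In (pump OR NOT valve) only NOT valve is left, so valve = False.
Try rain = True:
  (NOT cache OR NOT fog OR NOT rain OR valve) forces cache = False.
  (cache OR net) forces net = True.
  (cache OR fan OR NOT key) forces fan = True.
  clause (NOT fan OR NOT fog OR NOT net OR valve) is falsified — backtrack.
So rain = False.
  then (NOT power OR rain) forces power = False.
Try net = False:
  (cache OR net) forces cache = True.
  clause (NOT cache OR net OR valve) is falsified — backtrack.
So net = True.
  then (NOT fan OR NOT fog OR NOT net OR valve) forces fan = False.
  then (cache OR fan OR power OR valve) forces cache = True.
All clauses satisfied.

rain = False, fog = True, gpu = False, net = True, fan = False, valve = False, key = True, pump = False, cache = True, power = False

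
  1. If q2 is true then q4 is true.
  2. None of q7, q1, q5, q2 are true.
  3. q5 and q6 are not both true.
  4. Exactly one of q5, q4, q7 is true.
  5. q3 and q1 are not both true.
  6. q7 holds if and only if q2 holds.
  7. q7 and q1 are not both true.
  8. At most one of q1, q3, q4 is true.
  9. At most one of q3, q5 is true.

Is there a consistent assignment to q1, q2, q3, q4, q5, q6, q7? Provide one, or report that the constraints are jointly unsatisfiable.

q1 = False, q2 = False, q3 = False, q4 = True, q5 = False, q6 = False, q7 = False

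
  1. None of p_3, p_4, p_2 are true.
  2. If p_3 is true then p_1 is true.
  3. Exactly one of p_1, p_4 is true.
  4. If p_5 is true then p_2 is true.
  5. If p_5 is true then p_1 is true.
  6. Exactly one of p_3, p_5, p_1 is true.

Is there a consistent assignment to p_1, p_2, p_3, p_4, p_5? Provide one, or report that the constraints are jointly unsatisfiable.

p_1 = True, p_2 = False, p_3 = False, p_4 = False, p_5 = False

  (1) {p_3, p_4, p_2}: 0 true — none ✓
  (2) p_3=F ⇒ p_1: vacuous ✓
  (3) {p_1, p_4}: 1 true — exactly one ✓
  (4) p_5=F ⇒ p_2: vacuous ✓
  (5) p_5=F ⇒ p_1: vacuous ✓
  (6) {p_3, p_5, p_1}: 1 true — exactly one ✓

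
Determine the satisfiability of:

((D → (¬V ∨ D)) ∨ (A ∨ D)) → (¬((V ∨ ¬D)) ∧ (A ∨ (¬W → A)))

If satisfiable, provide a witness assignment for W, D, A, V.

W = True, D = True, A = True, V = False

  ((D → (¬V ∨ D)) ∨ (A ∨ D)) → (¬((V ∨ ¬D)) ∧ (A ∨ (¬W → A))) = True
    (D → (¬V ∨ D)) ∨ (A ∨ D) = True
      D → (¬V ∨ D) = True
        ¬V ∨ D = True
          ¬V = True
      A ∨ D = True
    ¬((V ∨ ¬D)) ∧ (A ∨ (¬W → A)) = True
      ¬((V ∨ ¬D)) = True
        V ∨ ¬D = False
          ¬D = False
      A ∨ (¬W → A) = True
        ¬W → A = True
          ¬W = False
The formula evaluates to True.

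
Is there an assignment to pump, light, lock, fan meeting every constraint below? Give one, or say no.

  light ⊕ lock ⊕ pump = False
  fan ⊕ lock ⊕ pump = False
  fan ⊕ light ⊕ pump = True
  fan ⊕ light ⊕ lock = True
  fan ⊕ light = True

Adding constraints 1, 2, 5 mod 2: every variable appears an even number of times on the left, so the left side is 0.
But the right sides sum to 1 (mod 2). 0 ≠ 1 — the system is inconsistent.

Unsatisfiable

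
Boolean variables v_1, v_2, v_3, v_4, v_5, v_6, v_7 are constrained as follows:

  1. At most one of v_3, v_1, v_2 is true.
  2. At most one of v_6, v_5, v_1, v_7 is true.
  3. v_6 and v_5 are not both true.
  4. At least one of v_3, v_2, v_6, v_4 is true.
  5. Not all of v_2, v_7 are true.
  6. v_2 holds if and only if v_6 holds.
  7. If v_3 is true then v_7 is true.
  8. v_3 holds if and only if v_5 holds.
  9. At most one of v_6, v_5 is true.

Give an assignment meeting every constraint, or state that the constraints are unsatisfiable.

v_1: False, v_2: True, v_3: False, v_4: True, v_5: False, v_6: True, v_7: False

  (1) {v_3, v_1, v_2}: 1 true — at most one ✓
  (2) {v_6, v_5, v_1, v_7}: 1 true — at most one ✓
  (3) v_6=T, v_5=F — not both ✓
  (4) {v_3, v_2, v_6, v_4}: 3 true — at least one ✓
  (5) {v_2, v_7}: 1/2 true — not all ✓
  (6) v_2=T, v_6=T — same ✓
  (7) v_3=F ⇒ v_7: vacuous ✓
  (8) v_3=F, v_5=F — same ✓
  (9) {v_6, v_5}: 1 true — at most one ✓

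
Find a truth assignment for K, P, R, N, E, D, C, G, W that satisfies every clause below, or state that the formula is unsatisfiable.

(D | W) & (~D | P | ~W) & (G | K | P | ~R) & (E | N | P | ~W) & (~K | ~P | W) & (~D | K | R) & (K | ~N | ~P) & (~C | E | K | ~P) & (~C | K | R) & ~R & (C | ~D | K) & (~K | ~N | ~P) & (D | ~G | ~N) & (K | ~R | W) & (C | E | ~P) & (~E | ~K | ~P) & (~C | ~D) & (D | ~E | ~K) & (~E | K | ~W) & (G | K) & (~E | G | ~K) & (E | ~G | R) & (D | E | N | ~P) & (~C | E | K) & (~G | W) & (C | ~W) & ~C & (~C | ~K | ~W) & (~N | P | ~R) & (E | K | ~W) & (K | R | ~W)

Unit clause (~R) forces R = False.
Unit clause (~C) forces C = False.
In (C | ~W) only ~W is left, so W = False.
In (D | W) only D is left, so D = True.
In (~D | K | R) only K is left, so K = True.
In (~G | W) only ~G is left, so G = False.
In (~K | ~P | W) only ~P is left, so P = False.
In (~E | G | ~K) only ~E is left, so E = False.
Set N = False.
All clauses satisfied.

K: True, P: False, R: False, N: False, E: False, D: True, C: False, G: False, W: False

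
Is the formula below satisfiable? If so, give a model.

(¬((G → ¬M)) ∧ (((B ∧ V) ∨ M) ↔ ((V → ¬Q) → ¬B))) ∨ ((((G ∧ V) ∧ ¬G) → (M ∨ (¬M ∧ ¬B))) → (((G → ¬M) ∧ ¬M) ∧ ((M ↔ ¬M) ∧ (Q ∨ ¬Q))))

M=T, Q=T, G=T, V=T, B=F

  (¬((G → ¬M)) ∧ (((B ∧ V) ∨ M) ↔ ((V → ¬Q) → ¬B))) ∨ ((((G ∧ V) ∧ ¬G) → (M ∨ (¬M ∧ ¬B))) → (((G → ¬M) ∧ ¬M) ∧ ((M ↔ ¬M) ∧ (Q ∨ ¬Q)))) = True
    ¬((G → ¬M)) ∧ (((B ∧ V) ∨ M) ↔ ((V → ¬Q) → ¬B)) = True
      ¬((G → ¬M)) = True
        G → ¬M = False
          ¬M = False
      ((B ∧ V) ∨ M) ↔ ((V → ¬Q) → ¬B) = True
        (B ∧ V) ∨ M = True
          B ∧ V = False
        (V → ¬Q) → ¬B = True
          V → ¬Q = False
            ¬Q = False
          ¬B = True
    (((G ∧ V) ∧ ¬G) → (M ∨ (¬M ∧ ¬B))) → (((G → ¬M) ∧ ¬M) ∧ ((M ↔ ¬M) ∧ (Q ∨ ¬Q))) = False
      ((G ∧ V) ∧ ¬G) → (M ∨ (¬M ∧ ¬B)) = True
        (G ∧ V) ∧ ¬G = False
          G ∧ V = True
          ¬G = False
        M ∨ (¬M ∧ ¬B) = True
          ¬M ∧ ¬B = False
            ¬M = False
            ¬B = True
      ((G → ¬M) ∧ ¬M) ∧ ((M ↔ ¬M) ∧ (Q ∨ ¬Q)) = False
        (G → ¬M) ∧ ¬M = False
          G → ¬M = False
            ¬M = False
          ¬M = False
        (M ↔ ¬M) ∧ (Q ∨ ¬Q) = False
          M ↔ ¬M = False
            ¬M = False
          Q ∨ ¬Q = True
            ¬Q = False
The formula evaluates to True.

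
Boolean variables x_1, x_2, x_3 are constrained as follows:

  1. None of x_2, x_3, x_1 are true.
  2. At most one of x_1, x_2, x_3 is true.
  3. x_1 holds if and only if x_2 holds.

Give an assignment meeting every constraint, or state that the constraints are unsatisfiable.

x_1=F, x_2=F, x_3=F

  (1) {x_2, x_3, x_1}: 0 true — none ✓
  (2) {x_1, x_2, x_3}: 0 true — at most one ✓
  (3) x_1=F, x_2=F — same ✓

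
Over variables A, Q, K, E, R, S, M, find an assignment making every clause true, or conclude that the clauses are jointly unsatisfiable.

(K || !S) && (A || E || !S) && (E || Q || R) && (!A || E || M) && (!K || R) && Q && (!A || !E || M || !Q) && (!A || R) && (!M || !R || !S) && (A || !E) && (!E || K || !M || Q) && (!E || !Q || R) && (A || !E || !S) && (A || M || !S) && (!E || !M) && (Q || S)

Unit clause (Q) forces Q = True.
Set A = False.
  then (A || !E) forces E = False.
  then (A || E || !S) forces S = False.
Set K = False.
Set R = False.
Set M = False.
All clauses satisfied.

A = False, Q = True, K = False, E = False, R = False, S = False, M = False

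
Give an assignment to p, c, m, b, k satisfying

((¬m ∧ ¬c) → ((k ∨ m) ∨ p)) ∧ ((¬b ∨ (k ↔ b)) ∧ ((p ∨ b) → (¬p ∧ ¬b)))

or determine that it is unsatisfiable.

p = False, c = False, m = True, b = False, k = True

  (¬m ∧ ¬c) → ((k ∨ m) ∨ p) = True
    ¬m ∧ ¬c = False
      ¬m = False
      ¬c = True
    (k ∨ m) ∨ p = True
      k ∨ m = True
  (¬b ∨ (k ↔ b)) ∧ ((p ∨ b) → (¬p ∧ ¬b)) = True
    ¬b ∨ (k ↔ b) = True
      ¬b = True
      k ↔ b = False
    (p ∨ b) → (¬p ∧ ¬b) = True
      p ∨ b = False
      ¬p ∧ ¬b = True
        ¬p = True
        ¬b = True
Both conjuncts True, so the formula holds.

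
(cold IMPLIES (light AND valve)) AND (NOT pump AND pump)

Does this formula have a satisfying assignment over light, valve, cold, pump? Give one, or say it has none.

The formula is unsatisfiable.

Case pump = True: the conjunct NOT pump is False.
Case pump = False: the conjunct pump is False.
Both cases fail — unsatisfiable.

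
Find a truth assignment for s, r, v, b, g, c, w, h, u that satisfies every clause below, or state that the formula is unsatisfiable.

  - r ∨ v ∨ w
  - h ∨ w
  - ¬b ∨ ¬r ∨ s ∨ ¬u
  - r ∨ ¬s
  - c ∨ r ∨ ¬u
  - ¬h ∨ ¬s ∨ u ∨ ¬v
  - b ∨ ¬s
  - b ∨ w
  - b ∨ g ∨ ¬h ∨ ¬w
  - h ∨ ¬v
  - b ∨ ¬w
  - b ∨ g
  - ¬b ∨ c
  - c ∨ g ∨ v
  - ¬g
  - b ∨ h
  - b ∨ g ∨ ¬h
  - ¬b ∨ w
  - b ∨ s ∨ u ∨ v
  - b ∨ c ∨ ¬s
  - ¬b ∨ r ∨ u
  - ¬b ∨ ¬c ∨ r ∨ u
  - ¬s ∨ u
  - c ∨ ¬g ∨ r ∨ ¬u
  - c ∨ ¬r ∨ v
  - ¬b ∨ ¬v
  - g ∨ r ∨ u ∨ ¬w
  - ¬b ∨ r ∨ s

s = True, r = True, v = False, b = True, g = False, c = True, w = True, h = True, u = True

Unit clause (¬g) forces g = False.
In (b ∨ g) only b is left, so b = True.
In (¬b ∨ c) only c is left, so c = True.
In (¬b ∨ w) only w is left, so w = True.
In (¬b ∨ ¬v) only ¬v is left, so v = False.
Set s = True.
  then (r ∨ ¬s) forces r = True.
  then (¬s ∨ u) forces u = True.
Set h = True.
All clauses satisfied.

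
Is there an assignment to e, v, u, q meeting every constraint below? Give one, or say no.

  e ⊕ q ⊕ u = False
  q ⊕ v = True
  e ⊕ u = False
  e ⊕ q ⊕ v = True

e = False, v = True, u = False, q = False

e ⊕ q ⊕ u = F ⊕ F ⊕ F = False ✓
q ⊕ v = F ⊕ T = True ✓
e ⊕ u = F ⊕ F = False ✓
e ⊕ q ⊕ v = F ⊕ F ⊕ T = True ✓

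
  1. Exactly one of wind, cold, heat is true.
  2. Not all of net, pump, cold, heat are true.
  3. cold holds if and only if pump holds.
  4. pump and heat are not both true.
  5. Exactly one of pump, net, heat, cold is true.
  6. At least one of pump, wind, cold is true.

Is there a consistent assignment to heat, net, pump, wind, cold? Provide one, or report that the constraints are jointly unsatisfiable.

heat: False, net: True, pump: False, wind: True, cold: False

  (1) {wind, cold, heat}: 1 true — exactly one ✓
  (2) {net, pump, cold, heat}: 1/4 true — not all ✓
  (3) cold=F, pump=F — same ✓
  (4) pump=F, heat=F — not both ✓
  (5) {pump, net, heat, cold}: 1 true — exactly one ✓
  (6) {pump, wind, cold}: 1 true — at least one ✓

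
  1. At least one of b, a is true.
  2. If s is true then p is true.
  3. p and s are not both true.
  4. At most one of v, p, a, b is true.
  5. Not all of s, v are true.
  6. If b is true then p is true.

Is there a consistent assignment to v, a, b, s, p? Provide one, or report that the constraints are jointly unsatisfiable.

v = False; a = True; b = False; s = False; p = False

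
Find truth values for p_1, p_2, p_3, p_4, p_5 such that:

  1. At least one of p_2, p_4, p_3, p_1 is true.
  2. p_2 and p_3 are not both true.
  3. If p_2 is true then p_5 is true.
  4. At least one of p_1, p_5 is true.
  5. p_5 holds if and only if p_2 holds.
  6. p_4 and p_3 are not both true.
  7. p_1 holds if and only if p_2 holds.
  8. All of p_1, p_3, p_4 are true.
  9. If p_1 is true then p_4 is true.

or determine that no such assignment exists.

Case p_4 = True:
  (6) with p_4=T forces p_3 = False.
  Constraint (8) is violated (p_3=F) — contradiction.
Case p_4 = False:
  Constraint (8) is violated (p_4=F) — contradiction.
Both cases fail — unsatisfiable.

Unsatisfiable — no assignment works.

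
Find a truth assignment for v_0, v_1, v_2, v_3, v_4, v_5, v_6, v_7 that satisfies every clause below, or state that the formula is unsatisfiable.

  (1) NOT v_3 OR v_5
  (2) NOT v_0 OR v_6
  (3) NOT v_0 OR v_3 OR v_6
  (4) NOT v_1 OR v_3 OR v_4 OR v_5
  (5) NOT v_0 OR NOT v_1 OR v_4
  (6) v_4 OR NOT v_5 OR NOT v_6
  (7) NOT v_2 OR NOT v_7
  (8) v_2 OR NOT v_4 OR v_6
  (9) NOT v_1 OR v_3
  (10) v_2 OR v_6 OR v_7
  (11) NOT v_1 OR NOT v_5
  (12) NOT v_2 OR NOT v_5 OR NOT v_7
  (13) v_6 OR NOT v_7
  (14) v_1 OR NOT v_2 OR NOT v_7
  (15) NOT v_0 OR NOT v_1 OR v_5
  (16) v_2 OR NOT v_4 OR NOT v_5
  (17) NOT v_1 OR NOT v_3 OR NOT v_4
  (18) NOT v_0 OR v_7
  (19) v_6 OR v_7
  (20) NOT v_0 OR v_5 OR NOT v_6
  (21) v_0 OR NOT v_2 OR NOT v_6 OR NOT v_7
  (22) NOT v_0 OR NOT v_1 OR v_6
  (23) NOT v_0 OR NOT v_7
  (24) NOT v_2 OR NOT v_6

Try v_0 = True:
  (NOT v_0 OR v_6) forces v_6 = True.
  (NOT v_0 OR v_7) forces v_7 = True.
  clause (NOT v_0 OR NOT v_7) is falsified — backtrack.
So v_0 = False.
Try v_1 = True:
  (NOT v_1 OR v_3) forces v_3 = True.
  (NOT v_3 OR v_5) forces v_5 = True.
  clause (NOT v_1 OR NOT v_5) is falsified — backtrack.
So v_1 = False.
Try v_2 = True:
  (NOT v_2 OR NOT v_7) forces v_7 = False.
  (v_6 OR v_7) forces v_6 = True.
  clause (NOT v_2 OR NOT v_6) is falsified — backtrack.
So v_2 = False.
Set v_3 = False.
Set v_4 = False.
Set v_5 = False.
Try v_6 = False:
  (v_2 OR v_6 OR v_7) forces v_7 = True.
  clause (v_6 OR NOT v_7) is falsified — backtrack.
So v_6 = True.
Set v_7 = True.
All clauses satisfied.

v_0: False, v_1: False, v_2: False, v_3: False, v_4: False, v_5: False, v_6: True, v_7: True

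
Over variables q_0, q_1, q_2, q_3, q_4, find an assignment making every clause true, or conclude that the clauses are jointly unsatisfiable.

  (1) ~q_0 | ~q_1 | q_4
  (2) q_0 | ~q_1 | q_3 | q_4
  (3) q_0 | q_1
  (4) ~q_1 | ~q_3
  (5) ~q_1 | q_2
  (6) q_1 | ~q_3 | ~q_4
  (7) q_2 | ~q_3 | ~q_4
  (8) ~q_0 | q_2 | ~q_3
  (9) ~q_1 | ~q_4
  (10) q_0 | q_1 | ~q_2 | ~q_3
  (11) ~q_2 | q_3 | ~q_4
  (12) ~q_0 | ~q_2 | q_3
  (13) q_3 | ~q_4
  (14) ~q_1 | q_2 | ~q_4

Try q_0 = False:
  (q_0 | q_1) forces q_1 = True.
  (~q_1 | ~q_3) forces q_3 = False.
  (q_0 | ~q_1 | q_3 | q_4) forces q_4 = True.
  clause (~q_1 | ~q_4) is falsified — backtrack.
So q_0 = True.
Try q_1 = True:
  (~q_0 | ~q_1 | q_4) forces q_4 = True.
  clause (~q_1 | ~q_4) is falsified — backtrack.
So q_1 = False.
Set q_2 = True.
  then (~q_0 | ~q_2 | q_3) forces q_3 = True.
  then (q_1 | ~q_3 | ~q_4) forces q_4 = False.
All clauses satisfied.

q_0 = True; q_1 = False; q_2 = True; q_3 = True; q_4 = False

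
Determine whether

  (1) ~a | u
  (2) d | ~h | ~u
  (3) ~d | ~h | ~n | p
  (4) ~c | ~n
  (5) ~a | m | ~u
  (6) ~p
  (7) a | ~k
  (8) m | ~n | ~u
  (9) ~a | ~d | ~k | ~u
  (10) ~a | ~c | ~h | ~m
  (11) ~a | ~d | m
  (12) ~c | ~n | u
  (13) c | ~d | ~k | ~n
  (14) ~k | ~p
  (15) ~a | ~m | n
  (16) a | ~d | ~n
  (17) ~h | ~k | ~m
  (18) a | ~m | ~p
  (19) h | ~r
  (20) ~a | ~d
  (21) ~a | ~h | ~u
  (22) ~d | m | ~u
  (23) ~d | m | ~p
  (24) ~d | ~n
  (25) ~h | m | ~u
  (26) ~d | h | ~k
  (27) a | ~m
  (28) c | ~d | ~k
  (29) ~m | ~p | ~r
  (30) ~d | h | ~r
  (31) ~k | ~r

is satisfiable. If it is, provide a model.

d = False, k = False, r = True, u = False, n = False, h = True, m = False, p = False, c = False, a = False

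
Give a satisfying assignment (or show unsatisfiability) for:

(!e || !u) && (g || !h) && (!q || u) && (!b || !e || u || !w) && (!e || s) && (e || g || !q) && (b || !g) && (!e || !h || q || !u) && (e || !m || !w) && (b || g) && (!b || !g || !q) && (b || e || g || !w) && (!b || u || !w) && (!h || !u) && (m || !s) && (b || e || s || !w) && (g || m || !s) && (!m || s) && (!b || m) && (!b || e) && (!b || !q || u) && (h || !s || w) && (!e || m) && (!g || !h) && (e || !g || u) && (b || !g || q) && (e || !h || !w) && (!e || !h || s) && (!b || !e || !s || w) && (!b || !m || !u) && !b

Case b = True:
  Clause (!b) is falsified — contradiction.
Case b = False:
  (b || !g) forces g = False.
  Clause (b || g) is falsified — contradiction.
Both cases fail, so the formula is unsatisfiable.

The formula is unsatisfiable.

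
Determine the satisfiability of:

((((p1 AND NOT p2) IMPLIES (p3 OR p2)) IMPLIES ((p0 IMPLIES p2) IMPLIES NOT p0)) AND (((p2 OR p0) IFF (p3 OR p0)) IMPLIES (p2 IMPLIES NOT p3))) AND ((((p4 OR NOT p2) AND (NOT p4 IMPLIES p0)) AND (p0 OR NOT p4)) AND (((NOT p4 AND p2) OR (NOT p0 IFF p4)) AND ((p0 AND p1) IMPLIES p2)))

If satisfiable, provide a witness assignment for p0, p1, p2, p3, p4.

p0=T; p1=F; p2=F; p3=T; p4=F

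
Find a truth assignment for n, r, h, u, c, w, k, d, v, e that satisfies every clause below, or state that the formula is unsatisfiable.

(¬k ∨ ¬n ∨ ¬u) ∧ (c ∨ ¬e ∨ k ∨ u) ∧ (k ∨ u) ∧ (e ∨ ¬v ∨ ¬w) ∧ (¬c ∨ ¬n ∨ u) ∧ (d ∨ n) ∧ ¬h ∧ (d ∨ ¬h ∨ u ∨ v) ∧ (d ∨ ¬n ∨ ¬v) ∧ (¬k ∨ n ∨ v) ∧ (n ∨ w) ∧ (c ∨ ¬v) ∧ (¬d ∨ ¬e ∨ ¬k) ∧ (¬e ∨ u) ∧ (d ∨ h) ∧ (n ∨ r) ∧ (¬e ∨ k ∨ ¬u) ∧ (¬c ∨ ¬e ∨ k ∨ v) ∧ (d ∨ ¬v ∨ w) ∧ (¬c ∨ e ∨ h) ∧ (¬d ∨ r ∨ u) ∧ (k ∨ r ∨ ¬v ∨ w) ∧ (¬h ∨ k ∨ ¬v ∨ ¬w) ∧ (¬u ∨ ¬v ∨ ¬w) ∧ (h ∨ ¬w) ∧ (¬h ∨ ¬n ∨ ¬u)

Unit clause (¬h) forces h = False.
In (d ∨ h) only d is left, so d = True.
In (h ∨ ¬w) only ¬w is left, so w = False.
In (n ∨ w) only n is left, so n = True.
Set r = True.
Set u = False.
  then (k ∨ u) forces k = True.
  then (¬c ∨ ¬n ∨ u) forces c = False.
  then (c ∨ ¬v) forces v = False.
  then (¬d ∨ ¬e ∨ ¬k) forces e = False.
All clauses satisfied.

n = True, r = True, h = False, u = False, c = False, w = False, k = True, d = True, v = False, e = False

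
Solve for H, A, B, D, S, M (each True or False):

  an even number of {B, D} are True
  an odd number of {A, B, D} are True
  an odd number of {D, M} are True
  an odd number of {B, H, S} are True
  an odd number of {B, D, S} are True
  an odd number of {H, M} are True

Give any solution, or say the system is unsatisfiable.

H=T; A=T; B=T; D=T; S=T; M=F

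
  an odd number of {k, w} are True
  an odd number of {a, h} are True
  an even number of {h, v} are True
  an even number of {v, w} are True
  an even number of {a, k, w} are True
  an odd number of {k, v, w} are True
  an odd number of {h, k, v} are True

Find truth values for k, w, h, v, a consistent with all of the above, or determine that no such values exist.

k=T, w=F, h=F, v=F, a=T

{k, w}: 1 true → odd ✓
{a, h}: 1 true → odd ✓
{h, v}: 0 true → even ✓
{v, w}: 0 true → even ✓
{a, k, w}: 2 true → even ✓
{k, v, w}: 1 true → odd ✓
{h, k, v}: 1 true → odd ✓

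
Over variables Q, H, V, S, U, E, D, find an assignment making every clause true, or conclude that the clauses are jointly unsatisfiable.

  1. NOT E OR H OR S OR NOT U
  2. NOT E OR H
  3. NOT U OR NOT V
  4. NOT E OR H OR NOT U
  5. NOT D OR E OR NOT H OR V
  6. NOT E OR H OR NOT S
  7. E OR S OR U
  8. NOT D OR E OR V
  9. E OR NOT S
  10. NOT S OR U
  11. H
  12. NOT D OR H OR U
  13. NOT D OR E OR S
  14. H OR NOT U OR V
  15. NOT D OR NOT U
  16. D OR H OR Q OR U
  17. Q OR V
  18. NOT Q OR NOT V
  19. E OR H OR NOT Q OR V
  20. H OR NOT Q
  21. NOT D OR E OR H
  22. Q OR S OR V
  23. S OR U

Q = True; H = True; V = False; S = False; U = True; E = False; D = False

Unit clause (H) forces H = True.
Set Q = True.
  then (NOT Q OR NOT V) forces V = False.
Set S = False.
  then (S OR U) forces U = True.
  then (NOT D OR NOT U) forces D = False.
Set E = False.
All clauses satisfied.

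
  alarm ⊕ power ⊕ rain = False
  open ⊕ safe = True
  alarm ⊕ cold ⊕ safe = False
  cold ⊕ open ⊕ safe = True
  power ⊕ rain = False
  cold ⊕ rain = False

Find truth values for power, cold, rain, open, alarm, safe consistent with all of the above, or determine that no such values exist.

power = False, cold = False, rain = False, open = True, alarm = False, safe = False

alarm ⊕ power ⊕ rain = F ⊕ F ⊕ F = False ✓
open ⊕ safe = T ⊕ F = True ✓
alarm ⊕ cold ⊕ safe = F ⊕ F ⊕ F = False ✓
cold ⊕ open ⊕ safe = F ⊕ T ⊕ F = True ✓
power ⊕ rain = F ⊕ F = False ✓
cold ⊕ rain = F ⊕ F = False ✓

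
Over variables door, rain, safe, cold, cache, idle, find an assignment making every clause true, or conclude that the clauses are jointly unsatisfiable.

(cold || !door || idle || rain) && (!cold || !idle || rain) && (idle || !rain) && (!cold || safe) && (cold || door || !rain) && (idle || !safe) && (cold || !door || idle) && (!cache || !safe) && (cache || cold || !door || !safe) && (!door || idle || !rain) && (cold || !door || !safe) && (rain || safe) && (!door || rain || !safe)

Set door = True.
Try rain = False:
  (rain || safe) forces safe = True.
  clause (!door || rain || !safe) is falsified — backtrack.
So rain = True.
  then (idle || !rain) forces idle = True.
Set safe = False.
  then (!cold || safe) forces cold = False.
Set cache = True.
All clauses satisfied.

door: True, rain: True, safe: False, cold: False, cache: True, idle: True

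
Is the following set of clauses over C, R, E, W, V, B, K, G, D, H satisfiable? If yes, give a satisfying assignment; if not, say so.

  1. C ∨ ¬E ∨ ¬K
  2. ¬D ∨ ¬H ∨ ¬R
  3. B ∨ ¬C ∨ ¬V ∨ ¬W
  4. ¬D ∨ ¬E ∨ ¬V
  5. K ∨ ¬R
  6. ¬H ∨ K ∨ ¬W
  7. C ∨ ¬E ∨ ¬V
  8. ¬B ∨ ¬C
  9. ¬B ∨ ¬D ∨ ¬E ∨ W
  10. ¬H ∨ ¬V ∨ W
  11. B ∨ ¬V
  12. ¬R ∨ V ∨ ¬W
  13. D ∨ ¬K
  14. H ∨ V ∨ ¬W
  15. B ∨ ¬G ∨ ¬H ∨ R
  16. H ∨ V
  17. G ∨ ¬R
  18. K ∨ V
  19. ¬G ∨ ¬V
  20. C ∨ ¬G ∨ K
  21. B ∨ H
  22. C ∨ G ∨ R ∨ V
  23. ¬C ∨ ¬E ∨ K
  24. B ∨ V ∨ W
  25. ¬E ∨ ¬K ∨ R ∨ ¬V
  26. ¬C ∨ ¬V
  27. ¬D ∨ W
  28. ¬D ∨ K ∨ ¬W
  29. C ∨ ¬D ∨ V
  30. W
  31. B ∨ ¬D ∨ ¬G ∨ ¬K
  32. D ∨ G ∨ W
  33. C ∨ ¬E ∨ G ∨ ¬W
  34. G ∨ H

C: False, R: False, E: False, W: True, V: True, B: True, K: True, G: False, D: True, H: True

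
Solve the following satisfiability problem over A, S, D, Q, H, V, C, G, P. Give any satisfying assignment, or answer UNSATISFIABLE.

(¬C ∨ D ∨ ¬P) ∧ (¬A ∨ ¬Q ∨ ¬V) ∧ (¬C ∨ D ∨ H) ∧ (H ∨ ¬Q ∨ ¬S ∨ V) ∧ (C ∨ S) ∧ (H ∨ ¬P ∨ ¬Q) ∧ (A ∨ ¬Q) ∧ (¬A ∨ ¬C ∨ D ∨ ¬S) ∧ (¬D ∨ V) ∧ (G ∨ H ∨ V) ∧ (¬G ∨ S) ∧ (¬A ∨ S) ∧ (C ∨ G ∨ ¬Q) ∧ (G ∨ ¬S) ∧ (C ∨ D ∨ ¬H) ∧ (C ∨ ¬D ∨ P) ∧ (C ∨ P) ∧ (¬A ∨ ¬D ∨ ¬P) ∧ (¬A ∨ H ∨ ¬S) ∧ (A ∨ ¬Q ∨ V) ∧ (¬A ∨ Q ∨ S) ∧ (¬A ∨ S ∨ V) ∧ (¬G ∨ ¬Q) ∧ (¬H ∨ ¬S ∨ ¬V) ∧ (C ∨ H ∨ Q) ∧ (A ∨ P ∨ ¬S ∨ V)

A = False, S = True, D = True, Q = False, H = False, V = True, C = True, G = True, P = False

Set A = False.
  then (A ∨ ¬Q) forces Q = False.
Set S = True.
  then (G ∨ ¬S) forces G = True.
Set D = True.
  then (¬D ∨ V) forces V = True.
  then (¬H ∨ ¬S ∨ ¬V) forces H = False.
  then (C ∨ H ∨ Q) forces C = True.
Set P = False.
All clauses satisfied.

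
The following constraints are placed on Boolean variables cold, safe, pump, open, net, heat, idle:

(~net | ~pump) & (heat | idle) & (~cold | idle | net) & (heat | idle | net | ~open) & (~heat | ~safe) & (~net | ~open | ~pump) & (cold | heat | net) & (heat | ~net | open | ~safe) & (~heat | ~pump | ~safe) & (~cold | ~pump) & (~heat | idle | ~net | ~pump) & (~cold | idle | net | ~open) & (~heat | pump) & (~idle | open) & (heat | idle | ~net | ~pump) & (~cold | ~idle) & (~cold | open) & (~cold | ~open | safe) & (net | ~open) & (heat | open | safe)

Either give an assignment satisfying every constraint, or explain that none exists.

Try cold = True:
  (~cold | ~pump) forces pump = False.
  (~heat | pump) forces heat = False.
  (heat | idle) forces idle = True.
  clause (~cold | ~idle) is falsified — backtrack.
So cold = False.
Set safe = False.
Set pump = True.
  then (~net | ~pump) forces net = False.
  then (cold | heat | net) forces heat = True.
  then (net | ~open) forces open = False.
  then (~idle | open) forces idle = False.
All clauses satisfied.

cold = False, safe = False, pump = True, open = False, net = False, heat = True, idle = False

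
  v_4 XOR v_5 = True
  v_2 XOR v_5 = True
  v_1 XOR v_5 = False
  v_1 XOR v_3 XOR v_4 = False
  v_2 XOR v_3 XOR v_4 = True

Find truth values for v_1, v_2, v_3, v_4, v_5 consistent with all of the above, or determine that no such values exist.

v_1 = True, v_2 = False, v_3 = True, v_4 = False, v_5 = True

v_4 XOR v_5 = F XOR T = True ✓
v_2 XOR v_5 = F XOR T = True ✓
v_1 XOR v_5 = T XOR T = False ✓
v_1 XOR v_3 XOR v_4 = T XOR T XOR F = False ✓
v_2 XOR v_3 XOR v_4 = F XOR T XOR F = True ✓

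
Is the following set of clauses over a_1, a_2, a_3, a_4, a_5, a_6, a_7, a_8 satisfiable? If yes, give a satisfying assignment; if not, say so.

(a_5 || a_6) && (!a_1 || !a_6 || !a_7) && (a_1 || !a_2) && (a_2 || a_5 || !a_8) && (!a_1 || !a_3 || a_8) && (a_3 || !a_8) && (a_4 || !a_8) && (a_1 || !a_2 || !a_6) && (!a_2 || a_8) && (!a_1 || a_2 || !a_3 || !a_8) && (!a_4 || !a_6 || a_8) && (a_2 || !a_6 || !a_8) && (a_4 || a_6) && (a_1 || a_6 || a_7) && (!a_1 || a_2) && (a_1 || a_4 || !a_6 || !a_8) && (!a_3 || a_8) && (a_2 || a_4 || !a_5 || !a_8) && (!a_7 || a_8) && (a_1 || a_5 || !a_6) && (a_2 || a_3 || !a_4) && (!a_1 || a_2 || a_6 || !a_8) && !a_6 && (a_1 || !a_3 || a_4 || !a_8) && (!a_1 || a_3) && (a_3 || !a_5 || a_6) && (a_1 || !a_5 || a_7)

a_1=T; a_2=T; a_3=T; a_4=T; a_5=T; a_6=F; a_7=T; a_8=T

Unit clause (!a_6) forces a_6 = False.
In (a_5 || a_6) only a_5 is left, so a_5 = True.
In (a_4 || a_6) only a_4 is left, so a_4 = True.
In (a_3 || !a_5 || a_6) only a_3 is left, so a_3 = True.
In (!a_3 || a_8) only a_8 is left, so a_8 = True.
Set a_1 = True.
  then (!a_1 || a_2 || !a_3 || !a_8) forces a_2 = True.
Set a_7 = True.
All clauses satisfied.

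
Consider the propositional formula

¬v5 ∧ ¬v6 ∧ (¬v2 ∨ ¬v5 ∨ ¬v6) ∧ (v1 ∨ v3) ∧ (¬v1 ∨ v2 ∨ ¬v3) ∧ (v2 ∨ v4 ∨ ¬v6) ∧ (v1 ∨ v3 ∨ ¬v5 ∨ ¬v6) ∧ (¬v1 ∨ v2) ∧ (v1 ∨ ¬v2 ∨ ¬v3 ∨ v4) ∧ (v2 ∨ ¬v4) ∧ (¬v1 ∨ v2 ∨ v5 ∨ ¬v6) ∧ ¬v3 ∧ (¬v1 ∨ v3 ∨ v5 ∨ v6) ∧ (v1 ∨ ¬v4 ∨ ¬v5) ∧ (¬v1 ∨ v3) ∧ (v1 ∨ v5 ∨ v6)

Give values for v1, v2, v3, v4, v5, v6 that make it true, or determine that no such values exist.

Unsatisfiable — no assignment works.

Case v3 = True:
  Clause (¬v3) is falsified — contradiction.
Case v3 = False:
  (¬v5) forces v5 = False.
  (¬v6) forces v6 = False.
  (v1 ∨ v3) forces v1 = True.
  Clause (¬v1 ∨ v3 ∨ v5 ∨ v6) is falsified — contradiction.
Both cases fail, so the formula is unsatisfiable.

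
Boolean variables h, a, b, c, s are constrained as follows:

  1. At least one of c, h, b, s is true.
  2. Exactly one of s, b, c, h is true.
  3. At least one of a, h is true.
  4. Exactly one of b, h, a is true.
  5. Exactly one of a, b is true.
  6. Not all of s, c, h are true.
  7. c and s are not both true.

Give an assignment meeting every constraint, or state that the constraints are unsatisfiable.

h=F, a=T, b=F, c=F, s=T

  (1) {c, h, b, s}: 1 true — at least one ✓
  (2) {s, b, c, h}: 1 true — exactly one ✓
  (3) {a, h}: 1 true — at least one ✓
  (4) {b, h, a}: 1 true — exactly one ✓
  (5) {a, b}: 1 true — exactly one ✓
  (6) {s, c, h}: 1/3 true — not all ✓
  (7) c=F, s=T — not both ✓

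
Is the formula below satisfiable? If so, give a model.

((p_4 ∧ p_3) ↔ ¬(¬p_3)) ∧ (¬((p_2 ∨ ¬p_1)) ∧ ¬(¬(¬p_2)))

p_1 = True, p_2 = False, p_3 = True, p_4 = True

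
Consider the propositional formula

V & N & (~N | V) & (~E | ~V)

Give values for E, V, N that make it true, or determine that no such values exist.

E = False, V = True, N = True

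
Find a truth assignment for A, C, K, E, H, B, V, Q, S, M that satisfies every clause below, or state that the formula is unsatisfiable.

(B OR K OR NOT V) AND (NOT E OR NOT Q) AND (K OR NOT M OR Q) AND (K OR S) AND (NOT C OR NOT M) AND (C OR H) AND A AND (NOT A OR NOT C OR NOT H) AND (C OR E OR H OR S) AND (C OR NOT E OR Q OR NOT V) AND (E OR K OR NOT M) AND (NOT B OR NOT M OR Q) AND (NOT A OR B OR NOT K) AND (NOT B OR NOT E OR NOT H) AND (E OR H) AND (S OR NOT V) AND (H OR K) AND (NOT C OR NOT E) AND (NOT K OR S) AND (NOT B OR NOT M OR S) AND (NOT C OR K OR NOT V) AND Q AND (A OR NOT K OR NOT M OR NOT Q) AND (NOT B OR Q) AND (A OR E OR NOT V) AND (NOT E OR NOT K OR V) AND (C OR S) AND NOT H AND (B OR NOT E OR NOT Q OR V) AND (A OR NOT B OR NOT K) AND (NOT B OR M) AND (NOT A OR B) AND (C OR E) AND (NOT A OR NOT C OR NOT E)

Unsatisfiable

Case A = True:
  (Q) forces Q = True.
  (NOT E OR NOT Q) forces E = False.
  (E OR H) forces H = True.
  Clause (NOT H) is falsified — contradiction.
Case A = False:
  Clause (A) is falsified — contradiction.
Both cases fail, so the formula is unsatisfiable.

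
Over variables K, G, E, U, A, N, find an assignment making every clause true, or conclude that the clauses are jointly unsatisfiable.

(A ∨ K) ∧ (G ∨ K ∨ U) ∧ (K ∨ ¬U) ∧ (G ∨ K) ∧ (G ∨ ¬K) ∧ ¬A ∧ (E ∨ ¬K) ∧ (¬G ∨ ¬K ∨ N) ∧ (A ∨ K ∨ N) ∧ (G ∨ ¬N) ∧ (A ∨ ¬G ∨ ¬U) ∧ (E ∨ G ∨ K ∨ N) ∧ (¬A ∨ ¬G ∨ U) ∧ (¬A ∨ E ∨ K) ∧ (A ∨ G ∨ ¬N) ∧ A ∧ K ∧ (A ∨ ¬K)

No satisfying assignment exists.

Case A = True:
  Clause (¬A) is falsified — contradiction.
Case A = False:
  Clause (A) is falsified — contradiction.
Both cases fail, so the formula is unsatisfiable.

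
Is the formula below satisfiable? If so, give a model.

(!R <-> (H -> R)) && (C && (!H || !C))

H = False, R = False, C = True

  !R <-> (H -> R) = True
    !R = True
    H -> R = True
  C && (!H || !C) = True
    !H || !C = True
      !H = True
      !C = False
Both conjuncts True, so the formula holds.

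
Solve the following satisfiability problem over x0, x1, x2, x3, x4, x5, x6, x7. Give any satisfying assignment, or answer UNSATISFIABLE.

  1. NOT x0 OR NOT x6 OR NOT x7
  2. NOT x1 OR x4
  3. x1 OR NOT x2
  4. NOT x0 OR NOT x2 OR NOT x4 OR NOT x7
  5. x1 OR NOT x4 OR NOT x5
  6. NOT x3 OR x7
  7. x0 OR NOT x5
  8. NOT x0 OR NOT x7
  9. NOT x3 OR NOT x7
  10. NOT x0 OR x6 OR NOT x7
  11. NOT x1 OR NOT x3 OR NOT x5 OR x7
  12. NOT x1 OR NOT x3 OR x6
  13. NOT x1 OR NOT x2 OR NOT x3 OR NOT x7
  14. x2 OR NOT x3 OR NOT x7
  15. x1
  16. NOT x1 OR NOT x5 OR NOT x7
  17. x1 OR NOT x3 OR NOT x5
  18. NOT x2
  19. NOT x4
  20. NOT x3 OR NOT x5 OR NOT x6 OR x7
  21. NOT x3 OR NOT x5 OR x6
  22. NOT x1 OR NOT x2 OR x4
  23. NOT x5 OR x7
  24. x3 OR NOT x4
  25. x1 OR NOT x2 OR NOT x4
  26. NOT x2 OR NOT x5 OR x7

The formula is unsatisfiable.

Case x1 = True:
  (NOT x1 OR x4) forces x4 = True.
  Clause (NOT x4) is falsified — contradiction.
Case x1 = False:
  Clause (x1) is falsified — contradiction.
Both cases fail, so the formula is unsatisfiable.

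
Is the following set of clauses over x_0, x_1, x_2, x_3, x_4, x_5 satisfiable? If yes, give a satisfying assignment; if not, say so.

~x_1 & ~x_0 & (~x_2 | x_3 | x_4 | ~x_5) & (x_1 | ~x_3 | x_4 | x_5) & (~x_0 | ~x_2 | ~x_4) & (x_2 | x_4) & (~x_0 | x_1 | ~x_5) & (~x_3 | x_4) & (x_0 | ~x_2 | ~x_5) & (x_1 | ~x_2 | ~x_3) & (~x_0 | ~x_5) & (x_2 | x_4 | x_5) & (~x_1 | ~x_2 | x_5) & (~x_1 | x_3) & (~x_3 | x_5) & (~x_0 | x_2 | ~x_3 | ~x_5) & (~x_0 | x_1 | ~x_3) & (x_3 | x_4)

x_0=F, x_1=F, x_2=F, x_3=F, x_4=T, x_5=F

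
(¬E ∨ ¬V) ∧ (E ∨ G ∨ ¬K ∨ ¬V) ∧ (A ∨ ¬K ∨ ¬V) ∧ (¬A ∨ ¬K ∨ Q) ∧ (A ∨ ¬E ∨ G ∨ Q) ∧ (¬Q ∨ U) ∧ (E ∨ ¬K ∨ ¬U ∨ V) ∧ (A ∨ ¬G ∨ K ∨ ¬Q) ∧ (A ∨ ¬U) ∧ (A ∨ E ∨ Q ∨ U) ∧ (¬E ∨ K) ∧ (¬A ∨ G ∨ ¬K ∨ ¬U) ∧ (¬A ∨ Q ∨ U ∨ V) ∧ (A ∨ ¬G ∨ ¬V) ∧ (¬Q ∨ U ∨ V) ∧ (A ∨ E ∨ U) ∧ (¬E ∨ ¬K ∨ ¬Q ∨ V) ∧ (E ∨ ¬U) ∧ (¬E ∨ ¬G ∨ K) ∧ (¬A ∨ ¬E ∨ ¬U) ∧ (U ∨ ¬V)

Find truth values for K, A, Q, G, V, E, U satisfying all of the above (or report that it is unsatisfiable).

Set K = True.
Set A = False.
  then (A ∨ ¬K ∨ ¬V) forces V = False.
  then (A ∨ ¬U) forces U = False.
  then (¬Q ∨ U ∨ V) forces Q = False.
  then (A ∨ E ∨ U) forces E = True.
  then (A ∨ ¬E ∨ G ∨ Q) forces G = True.
All clauses satisfied.

K: True, A: False, Q: False, G: True, V: False, E: True, U: False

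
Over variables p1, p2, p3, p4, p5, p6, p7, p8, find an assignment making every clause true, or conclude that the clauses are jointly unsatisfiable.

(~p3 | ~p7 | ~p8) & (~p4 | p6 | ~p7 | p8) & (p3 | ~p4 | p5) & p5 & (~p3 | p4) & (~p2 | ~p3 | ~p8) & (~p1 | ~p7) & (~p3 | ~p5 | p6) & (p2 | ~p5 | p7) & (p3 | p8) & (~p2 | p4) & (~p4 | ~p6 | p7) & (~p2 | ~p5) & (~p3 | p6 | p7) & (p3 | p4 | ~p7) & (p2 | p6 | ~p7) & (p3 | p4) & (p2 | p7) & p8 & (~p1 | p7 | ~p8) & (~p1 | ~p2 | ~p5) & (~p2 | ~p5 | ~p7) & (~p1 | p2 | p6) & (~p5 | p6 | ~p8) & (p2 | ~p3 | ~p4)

p1 = False, p2 = False, p3 = False, p4 = True, p5 = True, p6 = True, p7 = True, p8 = True

Unit clause (p5) forces p5 = True.
In (~p2 | ~p5) only ~p2 is left, so p2 = False.
In (p2 | p7) only p7 is left, so p7 = True.
Unit clause (p8) forces p8 = True.
In (~p5 | p6 | ~p8) only p6 is left, so p6 = True.
In (~p3 | ~p7 | ~p8) only ~p3 is left, so p3 = False.
In (~p1 | ~p7) only ~p1 is left, so p1 = False.
In (p3 | p4 | ~p7) only p4 is left, so p4 = True.
All clauses satisfied.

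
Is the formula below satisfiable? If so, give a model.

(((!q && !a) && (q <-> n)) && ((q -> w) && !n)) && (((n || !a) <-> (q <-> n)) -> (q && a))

Case q = True: the conjunct !q is False.
Case q = False: the formula simplifies to ((!a && !n) && !n) && !(((n || !a) <-> !n)).
  n = True: the conjunct !n is False.
  n = False: simplifies to !a && !(!a).
    a = True: the conjunct !a is False.
    a = False: the conjunct !(!a) becomes !(!False) = False.
Both cases fail — unsatisfiable.

The formula is unsatisfiable.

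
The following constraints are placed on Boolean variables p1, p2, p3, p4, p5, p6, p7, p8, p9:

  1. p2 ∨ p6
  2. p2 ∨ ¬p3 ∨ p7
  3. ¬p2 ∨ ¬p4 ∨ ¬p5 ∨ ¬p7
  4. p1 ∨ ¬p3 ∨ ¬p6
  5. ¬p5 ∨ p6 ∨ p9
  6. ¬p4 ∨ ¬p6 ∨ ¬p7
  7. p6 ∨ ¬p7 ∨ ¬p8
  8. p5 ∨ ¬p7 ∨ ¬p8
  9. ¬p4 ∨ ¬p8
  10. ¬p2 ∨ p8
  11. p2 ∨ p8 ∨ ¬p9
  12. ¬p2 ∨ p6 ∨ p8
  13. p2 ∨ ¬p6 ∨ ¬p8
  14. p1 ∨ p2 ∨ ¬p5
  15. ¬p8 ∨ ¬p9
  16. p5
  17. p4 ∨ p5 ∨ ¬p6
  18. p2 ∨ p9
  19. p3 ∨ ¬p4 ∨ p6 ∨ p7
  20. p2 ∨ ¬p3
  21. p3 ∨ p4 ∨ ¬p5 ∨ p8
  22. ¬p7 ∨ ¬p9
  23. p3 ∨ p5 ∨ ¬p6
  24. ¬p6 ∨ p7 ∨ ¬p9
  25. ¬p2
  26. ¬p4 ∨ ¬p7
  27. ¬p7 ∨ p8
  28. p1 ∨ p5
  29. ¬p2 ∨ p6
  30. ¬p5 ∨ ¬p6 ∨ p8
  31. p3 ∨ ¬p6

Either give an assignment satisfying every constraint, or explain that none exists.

Unsatisfiable — no assignment works.

Case p2 = True:
  Clause (¬p2) is falsified — contradiction.
Case p2 = False:
  (p2 ∨ p6) forces p6 = True.
  (p2 ∨ ¬p6 ∨ ¬p8) forces p8 = False.
  (p2 ∨ p8 ∨ ¬p9) forces p9 = False.
  Clause (p2 ∨ p9) is falsified — contradiction.
Both cases fail, so the formula is unsatisfiable.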